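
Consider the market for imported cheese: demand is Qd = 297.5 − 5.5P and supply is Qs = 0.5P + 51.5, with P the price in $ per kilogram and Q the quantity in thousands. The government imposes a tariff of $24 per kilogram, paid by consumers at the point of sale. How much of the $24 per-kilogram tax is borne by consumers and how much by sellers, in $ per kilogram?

Consumers bear $2 per kilogram; sellers bear $22 per kilogram.

Without the tax, 297.5 − 5.5P = 0.5P + 51.5 gives 6P = 246, so P* = $41 and Q* = 72.
With the tax collected from consumers, demand (in seller-price terms) shifts: Qd = 297.5 − 5.5(P + 24).
Solving gives Q = 61 with consumers paying $43 and sellers receiving $19 (the $24 wedge).
Burden on consumers: $2; on sellers: $22. (They sum to $24.)
The less price-elastic side of the market bears the larger share of a per-unit tax.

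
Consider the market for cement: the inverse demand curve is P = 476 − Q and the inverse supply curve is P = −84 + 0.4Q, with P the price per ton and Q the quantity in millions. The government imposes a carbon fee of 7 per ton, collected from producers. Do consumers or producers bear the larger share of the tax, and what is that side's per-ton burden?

Consumers bear the larger share: 5 per ton.

Rewrite in direct form: Qd = 476 − P and Qs = 2.5P + 210.
Without the tax, 476 − P = 2.5P + 210 gives 3.5P = 266, so P* = 76 and Q* = 400.
With the tax collected from producers, supply shifts: Qs = 2.5(P − 7) + 210.
Solving gives Q = 395 with consumers paying 81 and producers receiving 74 (the 7 wedge).
Per-ton burden: consumers 5, producers 2.
Consumers take the larger share because demand is less price-elastic here (demand slope 1 vs supply slope 2.5).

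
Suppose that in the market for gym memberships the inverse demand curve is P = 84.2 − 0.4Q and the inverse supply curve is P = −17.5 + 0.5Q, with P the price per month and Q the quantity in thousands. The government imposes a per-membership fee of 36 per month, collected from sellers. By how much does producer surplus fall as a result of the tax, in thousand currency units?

Producer surplus falls by 1860 thousand.

Inverting to Q(P) form: Qd = 210.5 − 2.5P; Qs = 2P + 35.
Before the tax: set 210.5 − 2.5P = 2P + 35 → P* = 39, Q* = 113.
With the tax collected from sellers, supply shifts: Qs = 2(P − 36) + 35.
New equilibrium: consumers pay 55, sellers receive 19, Q = 73. (Wedge: Pb − Ps = 36.)
ΔPS is the trapezoid between Q = 73 and Q = 113 of height 20: ½ · (113 + 73) · 20 = 1860.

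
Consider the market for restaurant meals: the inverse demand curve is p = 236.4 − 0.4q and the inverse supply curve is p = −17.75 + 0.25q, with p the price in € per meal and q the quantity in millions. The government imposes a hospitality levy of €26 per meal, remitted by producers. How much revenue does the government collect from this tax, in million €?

Tax revenue = €9126 million.

Inverting to q(p) form: qd = 591 − 2.5p; qs = 4p + 71.
Before the tax: set 591 − 2.5p = 4p + 71 → p* = €80, q* = 391.
With the tax collected from producers, supply shifts: qs = 4(p − 26) + 71.
New equilibrium: buyers pay €96, producers receive €70, q = 351. (Wedge: pb − ps = 26.)
Revenue = t · Q = 26 · 351 = €9126.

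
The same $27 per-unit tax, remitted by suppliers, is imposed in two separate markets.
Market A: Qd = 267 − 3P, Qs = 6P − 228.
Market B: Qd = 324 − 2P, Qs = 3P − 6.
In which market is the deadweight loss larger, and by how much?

Market A: pre-tax P* = $55, Q* = 102; post-tax Q = 48; deadweight loss = $729.
Market B: pre-tax P* = $66, Q* = 192; post-tax Q = 159.6; deadweight loss = $437.4.
Difference: $729 vs $437.4 → market A is larger by $291.6.

Market A, by $291.6.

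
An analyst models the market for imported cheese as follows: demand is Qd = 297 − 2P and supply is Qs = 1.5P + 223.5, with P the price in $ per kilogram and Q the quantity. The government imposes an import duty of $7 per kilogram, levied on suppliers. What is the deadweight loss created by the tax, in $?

Before the tax: set 297 − 2P = 1.5P + 223.5 → P* = $21, Q* = 255.
With the tax collected from suppliers, supply shifts: Qs = 1.5(P − 7) + 223.5.
New equilibrium: buyers pay $24, suppliers receive $17, Q = 249. (Wedge: Pb − Ps = 7.)
Quantity falls by |ΔQ| = |255 − 249| = 6.
DWL = ½ · t · |ΔQ| = ½ · 7 · 6 = $21.

Deadweight loss = $21.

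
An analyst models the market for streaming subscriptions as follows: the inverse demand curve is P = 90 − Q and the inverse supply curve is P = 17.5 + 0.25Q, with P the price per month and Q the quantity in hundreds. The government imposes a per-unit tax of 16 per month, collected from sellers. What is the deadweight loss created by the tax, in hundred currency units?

Deadweight loss = 102.4 hundred.

Inverting to Q(P) form: Qd = 90 − P; Qs = 4P − 70.
Before the tax: set 90 − P = 4P − 70 → P* = 32, Q* = 58.
With the tax collected from sellers, supply shifts: Qs = 4(P − 16) − 70.
New equilibrium: consumers pay 44.8, sellers receive 28.8, Q = 45.2. (Wedge: Pb − Ps = 16.)
Quantity falls by |ΔQ| = |58 − 45.2| = 12.8.
DWL = ½ · t · |ΔQ| = ½ · 16 · 12.8 = 102.4.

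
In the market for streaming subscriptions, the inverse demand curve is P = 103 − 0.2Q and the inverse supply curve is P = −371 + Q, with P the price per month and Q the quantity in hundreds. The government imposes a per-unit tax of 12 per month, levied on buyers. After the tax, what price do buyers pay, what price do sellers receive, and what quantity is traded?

Rewrite in direct form: Qd = 515 − 5P and Qs = P + 371.
Without the tax, 515 − 5P = P + 371 gives 6P = 144, so P* = 24 and Q* = 395.
With the tax collected from buyers, demand (in seller-price terms) shifts: Qd = 515 − 5(P + 12).
New equilibrium: buyers pay 26, sellers receive 14, Q = 385. (Wedge: Pb − Ps = 12.)
The less price-elastic side of the market bears the larger share of a per-unit tax.

Buyers pay 26; sellers receive 14; quantity = 385.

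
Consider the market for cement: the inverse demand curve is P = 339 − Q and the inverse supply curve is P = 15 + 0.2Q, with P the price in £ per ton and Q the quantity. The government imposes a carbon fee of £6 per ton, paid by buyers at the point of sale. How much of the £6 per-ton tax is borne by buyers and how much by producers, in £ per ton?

Inverting to Q(P) form: Qd = 339 − P; Qs = 5P − 75.
Without the tax, 339 − P = 5P − 75 gives 6P = 414, so P* = £69 and Q* = 270.
With the tax collected from buyers, demand (in seller-price terms) shifts: Qd = 339 − (P + 6).
Solving gives Q = 265 with buyers paying £74 and producers receiving £68 (the £6 wedge).
Burden on buyers: £5; on producers: £1. (They sum to £6.)
The less price-elastic side of the market bears the larger share of a per-unit tax.

Buyers bear £5 per ton; producers bear £1 per ton.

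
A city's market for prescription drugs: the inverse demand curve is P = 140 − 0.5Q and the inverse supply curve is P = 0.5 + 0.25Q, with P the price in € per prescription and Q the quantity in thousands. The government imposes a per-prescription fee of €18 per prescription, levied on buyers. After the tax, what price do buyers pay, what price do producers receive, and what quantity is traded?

Buyers pay €59; producers receive €41; quantity = 162.

Inverting to Q(P) form: Qd = 280 − 2P; Qs = 4P − 2.
Without the tax, 280 − 2P = 4P − 2 gives 6P = 282, so P* = €47 and Q* = 186.
With the tax collected from buyers, demand (in seller-price terms) shifts: Qd = 280 − 2(P + 18).
Solving gives Q = 162 with buyers paying €59 and producers receiving €41 (the €18 wedge).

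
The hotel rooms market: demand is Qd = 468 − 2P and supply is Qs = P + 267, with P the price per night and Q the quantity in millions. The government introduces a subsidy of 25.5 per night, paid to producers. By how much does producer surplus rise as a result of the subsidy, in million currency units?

Before the subsidy: set 468 − 2P = P + 267 → P* = 67, Q* = 334.
With a per-unit subsidy paid to producers, each receives P + 25.5 per unit sold, so supply becomes Qs = (P + 25.5) + 267.
New equilibrium: buyers pay 58.5, producers receive 84, Q = 351. (Wedge: Pb − Ps = −25.5.)
ΔPS is the trapezoid between Q = 351 and Q = 334 of height 17: ½ · (334 + 351) · 17 = 5822.5.

Producer surplus rises by 5822.5 million.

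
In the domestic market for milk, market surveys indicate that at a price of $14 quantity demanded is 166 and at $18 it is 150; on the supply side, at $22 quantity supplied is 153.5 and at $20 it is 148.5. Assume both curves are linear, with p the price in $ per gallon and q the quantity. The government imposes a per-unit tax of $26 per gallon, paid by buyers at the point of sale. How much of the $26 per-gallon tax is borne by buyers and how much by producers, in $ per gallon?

Demand slope: (150 − 166)/(18 − 14) = -4, so qd = 222 − 4p.
Supply slope: (148.5 − 153.5)/(20 − 22) = 2.5, so qs = 2.5p + 98.5.
Before the tax: set 222 − 4p = 2.5p + 98.5 → p* = $19, q* = 146.
With the tax collected from buyers, demand (in seller-price terms) shifts: qd = 222 − 4(p + 26).
Solving gives q = 106 with buyers paying $29 and producers receiving $3 (the $26 wedge).
Burden on buyers: $10; on producers: $16. (They sum to $26.)
The less price-elastic side of the market bears the larger share of a per-unit tax.

Buyers bear $10 per gallon; producers bear $16 per gallon.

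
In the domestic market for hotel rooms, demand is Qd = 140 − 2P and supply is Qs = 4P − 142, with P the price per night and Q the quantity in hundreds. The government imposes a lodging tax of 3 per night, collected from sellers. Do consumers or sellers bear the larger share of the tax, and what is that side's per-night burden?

Before the tax: set 140 − 2P = 4P − 142 → P* = 47, Q* = 46.
With the tax collected from sellers, supply shifts: Qs = 4(P − 3) − 142.
Solving gives Q = 42 with consumers paying 49 and sellers receiving 46 (the 3 wedge).
Per-night burden: consumers 2, sellers 1.
Consumers take the larger share because demand is less price-elastic here (demand slope 2 vs supply slope 4).

Consumers bear the larger share: 2 per night.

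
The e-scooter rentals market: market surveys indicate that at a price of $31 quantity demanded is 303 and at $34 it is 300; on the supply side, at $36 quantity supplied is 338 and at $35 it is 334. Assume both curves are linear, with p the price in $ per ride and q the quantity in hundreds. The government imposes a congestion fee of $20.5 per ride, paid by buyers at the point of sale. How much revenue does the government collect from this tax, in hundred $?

Demand slope: (300 − 303)/(34 − 31) = -1, so qd = 334 − p.
Supply slope: (334 − 338)/(35 − 36) = 4, so qs = 4p + 194.
Before the tax: set 334 − p = 4p + 194 → p* = $28, q* = 306.
With the tax collected from buyers, demand (in seller-price terms) shifts: qd = 334 − (p + 20.5).
Solving gives q = 289.6 with buyers paying $44.4 and producers receiving $23.9 (the $20.5 wedge).
Revenue = t · Q = 20.5 · 289.6 = $5936.8.

Tax revenue = $5936.8 hundred.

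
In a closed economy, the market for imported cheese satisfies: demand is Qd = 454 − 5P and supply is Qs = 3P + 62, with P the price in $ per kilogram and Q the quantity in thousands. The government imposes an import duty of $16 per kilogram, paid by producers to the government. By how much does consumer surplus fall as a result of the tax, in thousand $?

Consumer surplus falls by $1164 thousand.

Without the tax, 454 − 5P = 3P + 62 gives 8P = 392, so P* = $49 and Q* = 209.
With the tax collected from producers, supply shifts: Qs = 3(P − 16) + 62.
Solving gives Q = 179 with buyers paying $55 and producers receiving $39 (the $16 wedge).
ΔCS is the trapezoid between Q = 179 and Q = 209 of height $6: ½ · (209 + 179) · 6 = $1164.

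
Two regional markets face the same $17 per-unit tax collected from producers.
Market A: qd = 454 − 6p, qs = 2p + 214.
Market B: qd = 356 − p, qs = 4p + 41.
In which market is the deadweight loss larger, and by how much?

Market A, by $101.15.

Market A: pre-tax p* = $30, q* = 274; post-tax q = 248.5; deadweight loss = $216.75.
Market B: pre-tax p* = $63, q* = 293; post-tax q = 279.4; deadweight loss = $115.6.
Difference: $216.75 vs $115.6 → market A is larger by $101.15.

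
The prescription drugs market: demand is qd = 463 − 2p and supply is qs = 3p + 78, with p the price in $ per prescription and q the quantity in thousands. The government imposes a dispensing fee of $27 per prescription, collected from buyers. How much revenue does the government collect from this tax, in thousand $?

Tax revenue = $7468.2 thousand.

Before the tax: set 463 − 2p = 3p + 78 → p* = $77, q* = 309.
With the tax collected from buyers, demand (in seller-price terms) shifts: qd = 463 − 2(p + 27).
New equilibrium: buyers pay $93.2, sellers receive $66.2, q = 276.6. (Wedge: pb − ps = 27.)
Revenue = t · Q = 27 · 276.6 = $7468.2.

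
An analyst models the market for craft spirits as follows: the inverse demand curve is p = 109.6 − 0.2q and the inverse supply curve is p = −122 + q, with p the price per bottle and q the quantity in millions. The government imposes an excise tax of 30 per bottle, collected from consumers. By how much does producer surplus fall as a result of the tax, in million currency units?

Rewrite in direct form: qd = 548 − 5p and qs = p + 122.
Before the tax: set 548 − 5p = p + 122 → p* = 71, q* = 193.
With the tax collected from consumers, demand (in seller-price terms) shifts: qd = 548 − 5(p + 30).
Solving gives q = 168 with consumers paying 76 and suppliers receiving 46 (the 30 wedge).
ΔPS is the trapezoid between Q = 168 and Q = 193 of height 25: ½ · (193 + 168) · 25 = 4512.5.

Producer surplus falls by 4512.5 million.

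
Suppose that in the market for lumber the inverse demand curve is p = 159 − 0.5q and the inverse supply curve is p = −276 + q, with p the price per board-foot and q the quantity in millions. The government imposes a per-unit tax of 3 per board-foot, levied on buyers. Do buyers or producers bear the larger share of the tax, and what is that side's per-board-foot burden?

Rewrite in direct form: qd = 318 − 2p and qs = p + 276.
Without the tax, 318 − 2p = p + 276 gives 3p = 42, so p* = 14 and q* = 290.
With the tax collected from buyers, demand (in seller-price terms) shifts: qd = 318 − 2(p + 3).
New equilibrium: buyers pay 15, producers receive 12, q = 288. (Wedge: pb − ps = 3.)
Per-board-foot burden: buyers 1, producers 2.
Producers take the larger share because supply is less price-elastic here (demand slope 2 vs supply slope 1).

Producers bear the larger share: 2 per board-foot.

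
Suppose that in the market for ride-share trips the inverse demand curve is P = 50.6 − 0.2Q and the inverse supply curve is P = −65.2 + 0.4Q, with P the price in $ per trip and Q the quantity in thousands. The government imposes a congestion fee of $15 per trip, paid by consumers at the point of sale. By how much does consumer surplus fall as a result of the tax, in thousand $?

Inverting to Q(P) form: Qd = 253 − 5P; Qs = 2.5P + 163.
Before the tax: set 253 − 5P = 2.5P + 163 → P* = $12, Q* = 193.
With the tax collected from consumers, demand (in seller-price terms) shifts: Qd = 253 − 5(P + 15).
Solving gives Q = 168 with consumers paying $17 and sellers receiving $2 (the $15 wedge).
ΔCS is the trapezoid between Q = 168 and Q = 193 of height $5: ½ · (193 + 168) · 5 = $902.5.

Consumer surplus falls by $902.5 thousand.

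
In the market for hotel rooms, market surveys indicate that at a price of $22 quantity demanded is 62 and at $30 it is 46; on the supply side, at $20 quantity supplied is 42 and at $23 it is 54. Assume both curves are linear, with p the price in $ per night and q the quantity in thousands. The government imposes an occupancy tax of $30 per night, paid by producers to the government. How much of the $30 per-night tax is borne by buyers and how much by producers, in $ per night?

Demand slope: (46 − 62)/(30 − 22) = -2, so qd = 106 − 2p.
Supply slope: (54 − 42)/(23 − 20) = 4, so qs = 4p − 38.
Before the tax: set 106 − 2p = 4p − 38 → p* = $24, q* = 58.
With the tax collected from producers, supply shifts: qs = 4(p − 30) − 38.
New equilibrium: buyers pay $44, producers receive $14, q = 18. (Wedge: pb − ps = 30.)
Burden on buyers: $20; on producers: $10. (They sum to $30.)

Buyers bear $20 per night; producers bear $10 per night.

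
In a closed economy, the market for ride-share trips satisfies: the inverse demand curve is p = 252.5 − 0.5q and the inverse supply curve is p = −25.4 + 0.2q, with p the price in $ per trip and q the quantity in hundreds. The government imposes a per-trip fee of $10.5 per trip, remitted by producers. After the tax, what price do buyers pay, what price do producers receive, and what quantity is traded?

Inverting to q(p) form: qd = 505 − 2p; qs = 5p + 127.
Without the tax, 505 − 2p = 5p + 127 gives 7p = 378, so p* = $54 and q* = 397.
With the tax collected from producers, supply shifts: qs = 5(p − 10.5) + 127.
New equilibrium: buyers pay $61.5, producers receive $51, q = 382. (Wedge: pb − ps = 10.5.)

Buyers pay $61.5; producers receive $51; quantity = 382.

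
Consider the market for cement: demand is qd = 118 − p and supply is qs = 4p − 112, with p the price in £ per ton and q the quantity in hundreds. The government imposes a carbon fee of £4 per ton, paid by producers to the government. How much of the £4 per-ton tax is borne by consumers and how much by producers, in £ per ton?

Without the tax, 118 − p = 4p − 112 gives 5p = 230, so p* = £46 and q* = 72.
With the tax collected from producers, supply shifts: qs = 4(p − 4) − 112.
Solving gives q = 68.8 with consumers paying £49.2 and producers receiving £45.2 (the £4 wedge).
Burden on consumers: £3.2; on producers: £0.8. (They sum to £4.)
The less price-elastic side of the market bears the larger share of a per-unit tax.

Consumers bear £3.2 per ton; producers bear £0.8 per ton.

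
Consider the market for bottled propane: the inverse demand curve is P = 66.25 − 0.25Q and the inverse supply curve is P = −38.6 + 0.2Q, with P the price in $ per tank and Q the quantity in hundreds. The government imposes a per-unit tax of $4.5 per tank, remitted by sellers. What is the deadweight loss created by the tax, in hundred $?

Inverting to Q(P) form: Qd = 265 − 4P; Qs = 5P + 193.
Before the tax: set 265 − 4P = 5P + 193 → P* = $8, Q* = 233.
With the tax collected from sellers, supply shifts: Qs = 5(P − 4.5) + 193.
Solving gives Q = 223 with buyers paying $10.5 and sellers receiving $6 (the $4.5 wedge).
Quantity falls by |ΔQ| = |233 − 223| = 10.
DWL = ½ · t · |ΔQ| = ½ · 4.5 · 10 = $22.5.

Deadweight loss = $22.5 hundred.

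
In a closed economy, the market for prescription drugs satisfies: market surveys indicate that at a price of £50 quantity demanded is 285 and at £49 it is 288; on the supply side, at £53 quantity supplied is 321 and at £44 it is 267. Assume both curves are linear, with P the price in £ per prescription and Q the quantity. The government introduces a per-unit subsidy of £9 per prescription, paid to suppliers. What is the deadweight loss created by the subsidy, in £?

Demand slope: (288 − 285)/(49 − 50) = -3, so Qd = 435 − 3P.
Supply slope: (267 − 321)/(44 − 53) = 6, so Qs = 6P + 3.
Without the subsidy, 435 − 3P = 6P + 3 gives 9P = 432, so P* = £48 and Q* = 291.
With a per-unit subsidy paid to suppliers, each receives P + 9 per unit sold, so supply becomes Qs = 6(P + 9) + 3.
Solving gives Q = 309 with consumers paying £42 and suppliers receiving £51 (the £9 wedge).
Quantity rises by |ΔQ| = |291 − 309| = 18.
DWL = ½ · t · |ΔQ| = ½ · 9 · 18 = £81.

Deadweight loss = £81.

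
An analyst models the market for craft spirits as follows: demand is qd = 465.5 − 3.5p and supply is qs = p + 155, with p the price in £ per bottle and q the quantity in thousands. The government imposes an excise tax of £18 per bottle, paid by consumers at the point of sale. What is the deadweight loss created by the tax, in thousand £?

Deadweight loss = £126 thousand.

Before the tax: set 465.5 − 3.5p = p + 155 → p* = £69, q* = 224.
With the tax collected from consumers, demand (in seller-price terms) shifts: qd = 465.5 − 3.5(p + 18).
New equilibrium: consumers pay £73, sellers receive £55, q = 210. (Wedge: pb − ps = 18.)
Quantity falls by |ΔQ| = |224 − 210| = 14.
DWL = ½ · t · |ΔQ| = ½ · 18 · 14 = £126.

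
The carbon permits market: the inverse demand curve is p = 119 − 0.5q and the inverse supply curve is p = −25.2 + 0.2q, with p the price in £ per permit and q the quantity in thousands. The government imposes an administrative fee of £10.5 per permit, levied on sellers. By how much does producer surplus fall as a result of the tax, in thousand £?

Producer surplus falls by £595.5 thousand.

Inverting to q(p) form: qd = 238 − 2p; qs = 5p + 126.
Before the tax: set 238 − 2p = 5p + 126 → p* = £16, q* = 206.
With the tax collected from sellers, supply shifts: qs = 5(p − 10.5) + 126.
Solving gives q = 191 with buyers paying £23.5 and sellers receiving £13 (the £10.5 wedge).
ΔPS is the trapezoid between Q = 191 and Q = 206 of height £3: ½ · (206 + 191) · 3 = £595.5.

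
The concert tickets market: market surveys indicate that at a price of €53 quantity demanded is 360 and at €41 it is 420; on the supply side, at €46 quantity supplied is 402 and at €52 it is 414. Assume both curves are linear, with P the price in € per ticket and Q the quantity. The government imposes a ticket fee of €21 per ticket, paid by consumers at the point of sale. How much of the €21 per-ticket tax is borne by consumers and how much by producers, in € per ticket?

Consumers bear €6 per ticket; producers bear €15 per ticket.

Demand slope: (420 − 360)/(41 − 53) = -5, so Qd = 625 − 5P.
Supply slope: (414 − 402)/(52 − 46) = 2, so Qs = 2P + 310.
Without the tax, 625 − 5P = 2P + 310 gives 7P = 315, so P* = €45 and Q* = 400.
With the tax collected from consumers, demand (in seller-price terms) shifts: Qd = 625 − 5(P + 21).
Solving gives Q = 370 with consumers paying €51 and producers receiving €30 (the €21 wedge).
Burden on consumers: €6; on producers: €15. (They sum to €21.)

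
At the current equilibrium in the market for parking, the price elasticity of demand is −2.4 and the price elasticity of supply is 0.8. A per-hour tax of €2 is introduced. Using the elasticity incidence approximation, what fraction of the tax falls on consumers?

Consumers' share ≈ 0.25.

Incidence ratio: consumers' share ≈ εs / (εs + |εd|) = 0.8 / (0.8 + 2.4) = 0.25.
Supply is the less elastic side, so consumers bear the smaller share.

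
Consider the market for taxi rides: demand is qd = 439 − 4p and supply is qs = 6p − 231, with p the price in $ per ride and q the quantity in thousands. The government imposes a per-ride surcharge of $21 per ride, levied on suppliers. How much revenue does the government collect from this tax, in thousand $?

Tax revenue = $2532.6 thousand.

Before the tax: set 439 − 4p = 6p − 231 → p* = $67, q* = 171.
With the tax collected from suppliers, supply shifts: qs = 6(p − 21) − 231.
Solving gives q = 120.6 with consumers paying $79.6 and suppliers receiving $58.6 (the $21 wedge).
Revenue = t · Q = 21 · 120.6 = $2532.6.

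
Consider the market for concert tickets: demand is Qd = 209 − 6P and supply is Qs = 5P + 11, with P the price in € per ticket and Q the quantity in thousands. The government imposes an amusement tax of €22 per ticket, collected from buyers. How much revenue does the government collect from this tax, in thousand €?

Tax revenue = €902 thousand.

Before the tax: set 209 − 6P = 5P + 11 → P* = €18, Q* = 101.
With the tax collected from buyers, demand (in seller-price terms) shifts: Qd = 209 − 6(P + 22).
New equilibrium: buyers pay €28, suppliers receive €6, Q = 41. (Wedge: Pb − Ps = 22.)
Revenue = t · Q = 22 · 41 = €902.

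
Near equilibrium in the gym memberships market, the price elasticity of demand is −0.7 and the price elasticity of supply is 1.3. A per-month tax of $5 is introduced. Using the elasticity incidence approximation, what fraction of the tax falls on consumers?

Consumers' share ≈ 0.65.

Incidence ratio: consumers' share ≈ εs / (εs + |εd|) = 1.3 / (1.3 + 0.7) = 0.65.
Supply is the more elastic side, so consumers bear the larger share.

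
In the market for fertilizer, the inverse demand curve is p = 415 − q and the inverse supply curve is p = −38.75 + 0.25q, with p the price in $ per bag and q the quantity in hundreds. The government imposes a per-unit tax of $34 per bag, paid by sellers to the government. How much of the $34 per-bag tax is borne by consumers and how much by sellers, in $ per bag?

Rewrite in direct form: qd = 415 − p and qs = 4p + 155.
Without the tax, 415 − p = 4p + 155 gives 5p = 260, so p* = $52 and q* = 363.
With the tax collected from sellers, supply shifts: qs = 4(p − 34) + 155.
Solving gives q = 335.8 with consumers paying $79.2 and sellers receiving $45.2 (the $34 wedge).
Burden on consumers: $27.2; on sellers: $6.8. (They sum to $34.)
The less price-elastic side of the market bears the larger share of a per-unit tax.

Consumers bear $27.2 per bag; sellers bear $6.8 per bag.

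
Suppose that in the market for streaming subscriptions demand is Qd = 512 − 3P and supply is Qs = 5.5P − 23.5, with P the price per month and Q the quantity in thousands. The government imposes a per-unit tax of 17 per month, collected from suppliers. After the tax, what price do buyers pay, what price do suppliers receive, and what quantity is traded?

Before the tax: set 512 − 3P = 5.5P − 23.5 → P* = 63, Q* = 323.
With the tax collected from suppliers, supply shifts: Qs = 5.5(P − 17) − 23.5.
New equilibrium: buyers pay 74, suppliers receive 57, Q = 290. (Wedge: Pb − Ps = 17.)
The less price-elastic side of the market bears the larger share of a per-unit tax.

Buyers pay 74; suppliers receive 57; quantity = 290.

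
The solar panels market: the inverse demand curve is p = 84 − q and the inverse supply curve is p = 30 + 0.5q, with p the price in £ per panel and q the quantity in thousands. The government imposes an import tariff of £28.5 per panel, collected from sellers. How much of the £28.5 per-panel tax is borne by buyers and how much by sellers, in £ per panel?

Buyers bear £19 per panel; sellers bear £9.5 per panel.

Rewrite in direct form: qd = 84 − p and qs = 2p − 60.
Without the tax, 84 − p = 2p − 60 gives 3p = 144, so p* = £48 and q* = 36.
With the tax collected from sellers, supply shifts: qs = 2(p − 28.5) − 60.
Solving gives q = 17 with buyers paying £67 and sellers receiving £38.5 (the £28.5 wedge).
Burden on buyers: £19; on sellers: £9.5. (They sum to £28.5.)
The less price-elastic side of the market bears the larger share of a per-unit tax.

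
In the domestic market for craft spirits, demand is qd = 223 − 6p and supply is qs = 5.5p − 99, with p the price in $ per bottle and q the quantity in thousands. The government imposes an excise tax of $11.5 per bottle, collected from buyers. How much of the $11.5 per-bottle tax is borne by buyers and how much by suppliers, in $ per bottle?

Buyers bear $5.5 per bottle; suppliers bear $6 per bottle.

Before the tax: set 223 − 6p = 5.5p − 99 → p* = $28, q* = 55.
With the tax collected from buyers, demand (in seller-price terms) shifts: qd = 223 − 6(p + 11.5).
New equilibrium: buyers pay $33.5, suppliers receive $22, q = 22. (Wedge: pb − ps = 11.5.)
Burden on buyers: $5.5; on suppliers: $6. (They sum to $11.5.)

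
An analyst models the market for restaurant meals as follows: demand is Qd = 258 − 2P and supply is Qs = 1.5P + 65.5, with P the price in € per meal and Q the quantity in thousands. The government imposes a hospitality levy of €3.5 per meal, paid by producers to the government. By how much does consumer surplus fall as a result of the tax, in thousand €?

Without the tax, 258 − 2P = 1.5P + 65.5 gives 3.5P = 192.5, so P* = €55 and Q* = 148.
With the tax collected from producers, supply shifts: Qs = 1.5(P − 3.5) + 65.5.
Solving gives Q = 145 with buyers paying €56.5 and producers receiving €53 (the €3.5 wedge).
ΔCS is the trapezoid between Q = 145 and Q = 148 of height €1.5: ½ · (148 + 145) · 1.5 = €219.75.

Consumer surplus falls by €219.75 thousand.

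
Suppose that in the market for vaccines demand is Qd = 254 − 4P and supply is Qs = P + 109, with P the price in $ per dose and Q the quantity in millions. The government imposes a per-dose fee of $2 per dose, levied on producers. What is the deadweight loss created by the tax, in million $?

Deadweight loss = $1.6 million.

Before the tax: set 254 − 4P = P + 109 → P* = $29, Q* = 138.
With the tax collected from producers, supply shifts: Qs = (P − 2) + 109.
Solving gives Q = 136.4 with consumers paying $29.4 and producers receiving $27.4 (the $2 wedge).
Quantity falls by |ΔQ| = |138 − 136.4| = 1.6.
DWL = ½ · t · |ΔQ| = ½ · 2 · 1.6 = $1.6.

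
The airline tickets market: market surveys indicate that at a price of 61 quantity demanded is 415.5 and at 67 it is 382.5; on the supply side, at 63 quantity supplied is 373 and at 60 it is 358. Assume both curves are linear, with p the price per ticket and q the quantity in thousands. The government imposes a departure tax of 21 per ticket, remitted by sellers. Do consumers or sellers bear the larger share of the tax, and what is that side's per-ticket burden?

Sellers bear the larger share: 11 per ticket.

Demand slope: (382.5 − 415.5)/(67 − 61) = -5.5, so qd = 751 − 5.5p.
Supply slope: (358 − 373)/(60 − 63) = 5, so qs = 5p + 58.
Without the tax, 751 − 5.5p = 5p + 58 gives 10.5p = 693, so p* = 66 and q* = 388.
With the tax collected from sellers, supply shifts: qs = 5(p − 21) + 58.
New equilibrium: consumers pay 76, sellers receive 55, q = 333. (Wedge: pb − ps = 21.)
Per-ticket burden: consumers 10, sellers 11.
Sellers take the larger share because supply is less price-elastic here (demand slope 5.5 vs supply slope 5).
The less price-elastic side of the market bears the larger share of a per-unit tax.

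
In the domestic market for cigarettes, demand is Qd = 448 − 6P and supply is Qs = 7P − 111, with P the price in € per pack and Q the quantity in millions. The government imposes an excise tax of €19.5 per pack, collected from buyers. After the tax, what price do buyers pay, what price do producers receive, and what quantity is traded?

Buyers pay €53.5; producers receive €34; quantity = 127.

Without the tax, 448 − 6P = 7P − 111 gives 13P = 559, so P* = €43 and Q* = 190.
With the tax collected from buyers, demand (in seller-price terms) shifts: Qd = 448 − 6(P + 19.5).
New equilibrium: buyers pay €53.5, producers receive €34, Q = 127. (Wedge: Pb − Ps = 19.5.)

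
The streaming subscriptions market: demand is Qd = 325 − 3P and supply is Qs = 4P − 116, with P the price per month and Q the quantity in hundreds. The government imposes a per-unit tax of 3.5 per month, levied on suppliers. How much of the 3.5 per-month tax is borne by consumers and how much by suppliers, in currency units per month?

Before the tax: set 325 − 3P = 4P − 116 → P* = 63, Q* = 136.
With the tax collected from suppliers, supply shifts: Qs = 4(P − 3.5) − 116.
Solving gives Q = 130 with consumers paying 65 and suppliers receiving 61.5 (the 3.5 wedge).
Burden on consumers: 2; on suppliers: 1.5. (They sum to 3.5.)

Consumers bear 2 per month; suppliers bear 1.5 per month.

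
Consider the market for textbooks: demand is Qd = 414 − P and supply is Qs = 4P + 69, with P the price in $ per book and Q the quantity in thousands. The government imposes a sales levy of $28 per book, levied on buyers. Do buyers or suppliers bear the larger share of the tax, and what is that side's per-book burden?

Buyers bear the larger share: $22.4 per book.

Before the tax: set 414 − P = 4P + 69 → P* = $69, Q* = 345.
With the tax collected from buyers, demand (in seller-price terms) shifts: Qd = 414 − (P + 28).
Solving gives Q = 322.6 with buyers paying $91.4 and suppliers receiving $63.4 (the $28 wedge).
Per-book burden: buyers $22.4, suppliers $5.6.
Buyers take the larger share because demand is less price-elastic here (demand slope 1 vs supply slope 4).
The less price-elastic side of the market bears the larger share of a per-unit tax.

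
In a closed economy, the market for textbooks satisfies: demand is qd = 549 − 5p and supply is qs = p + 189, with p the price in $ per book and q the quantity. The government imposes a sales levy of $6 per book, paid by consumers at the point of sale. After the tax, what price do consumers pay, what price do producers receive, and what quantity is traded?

Before the tax: set 549 − 5p = p + 189 → p* = $60, q* = 249.
With the tax collected from consumers, demand (in seller-price terms) shifts: qd = 549 − 5(p + 6).
Solving gives q = 244 with consumers paying $61 and producers receiving $55 (the $6 wedge).

Consumers pay $61; producers receive $55; quantity = 244.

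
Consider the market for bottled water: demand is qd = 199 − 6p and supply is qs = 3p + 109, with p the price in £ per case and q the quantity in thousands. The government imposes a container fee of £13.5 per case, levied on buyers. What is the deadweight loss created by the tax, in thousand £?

Without the tax, 199 − 6p = 3p + 109 gives 9p = 90, so p* = £10 and q* = 139.
With the tax collected from buyers, demand (in seller-price terms) shifts: qd = 199 − 6(p + 13.5).
New equilibrium: buyers pay £14.5, producers receive £1, q = 112. (Wedge: pb − ps = 13.5.)
Quantity falls by |ΔQ| = |139 − 112| = 27.
DWL = ½ · t · |ΔQ| = ½ · 13.5 · 27 = £182.25.

Deadweight loss = £182.25 thousand.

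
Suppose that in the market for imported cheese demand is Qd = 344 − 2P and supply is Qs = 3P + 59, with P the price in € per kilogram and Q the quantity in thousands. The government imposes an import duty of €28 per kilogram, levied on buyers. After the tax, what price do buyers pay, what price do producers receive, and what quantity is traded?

Buyers pay €73.8; producers receive €45.8; quantity = 196.4.

Without the tax, 344 − 2P = 3P + 59 gives 5P = 285, so P* = €57 and Q* = 230.
With the tax collected from buyers, demand (in seller-price terms) shifts: Qd = 344 − 2(P + 28).
Solving gives Q = 196.4 with buyers paying €73.8 and producers receiving €45.8 (the €28 wedge).
The less price-elastic side of the market bears the larger share of a per-unit tax.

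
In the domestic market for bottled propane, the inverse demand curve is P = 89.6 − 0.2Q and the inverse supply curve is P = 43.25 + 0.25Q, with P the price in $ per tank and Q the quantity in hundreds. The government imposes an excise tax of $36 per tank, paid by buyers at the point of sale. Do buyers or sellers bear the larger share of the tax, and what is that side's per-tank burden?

Sellers bear the larger share: $20 per tank.

Inverting to Q(P) form: Qd = 448 − 5P; Qs = 4P − 173.
Before the tax: set 448 − 5P = 4P − 173 → P* = $69, Q* = 103.
With the tax collected from buyers, demand (in seller-price terms) shifts: Qd = 448 − 5(P + 36).
New equilibrium: buyers pay $85, sellers receive $49, Q = 23. (Wedge: Pb − Ps = 36.)
Per-tank burden: buyers $16, sellers $20.
Sellers take the larger share because supply is less price-elastic here (demand slope 5 vs supply slope 4).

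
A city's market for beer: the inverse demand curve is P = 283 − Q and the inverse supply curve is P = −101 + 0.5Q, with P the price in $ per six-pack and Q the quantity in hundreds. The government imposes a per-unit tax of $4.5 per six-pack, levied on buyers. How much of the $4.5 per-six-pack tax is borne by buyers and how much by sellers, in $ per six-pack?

Buyers bear $3 per six-pack; sellers bear $1.5 per six-pack.

Rewrite in direct form: Qd = 283 − P and Qs = 2P + 202.
Before the tax: set 283 − P = 2P + 202 → P* = $27, Q* = 256.
With the tax collected from buyers, demand (in seller-price terms) shifts: Qd = 283 − (P + 4.5).
Solving gives Q = 253 with buyers paying $30 and sellers receiving $25.5 (the $4.5 wedge).
Burden on buyers: $3; on sellers: $1.5. (They sum to $4.5.)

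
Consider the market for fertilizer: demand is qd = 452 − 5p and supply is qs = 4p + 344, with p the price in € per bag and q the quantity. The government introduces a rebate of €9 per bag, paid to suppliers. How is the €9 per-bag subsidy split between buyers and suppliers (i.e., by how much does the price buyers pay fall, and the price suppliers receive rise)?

Without the subsidy, 452 − 5p = 4p + 344 gives 9p = 108, so p* = €12 and q* = 392.
With a per-unit subsidy paid to suppliers, each receives p + 9 per unit sold, so supply becomes qs = 4(p + 9) + 344.
New equilibrium: buyers pay €8, suppliers receive €17, q = 412. (Wedge: pb − ps = −9.)
Gain to buyers: €4; to suppliers: €5. (They sum to €9.)

Buyers gain €4 per bag; suppliers gain €5 per bag.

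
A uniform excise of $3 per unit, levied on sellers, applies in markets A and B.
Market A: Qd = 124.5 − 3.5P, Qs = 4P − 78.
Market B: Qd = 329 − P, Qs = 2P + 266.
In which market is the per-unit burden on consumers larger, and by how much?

Market A: pre-tax P* = $27, Q* = 30; post-tax Q = 24.4; per-unit burden on consumers = $1.6.
Market B: pre-tax P* = $21, Q* = 308; post-tax Q = 306; per-unit burden on consumers = $2.
Difference: $1.6 vs $2 → market B is larger by $0.4.

Market B, by $0.4.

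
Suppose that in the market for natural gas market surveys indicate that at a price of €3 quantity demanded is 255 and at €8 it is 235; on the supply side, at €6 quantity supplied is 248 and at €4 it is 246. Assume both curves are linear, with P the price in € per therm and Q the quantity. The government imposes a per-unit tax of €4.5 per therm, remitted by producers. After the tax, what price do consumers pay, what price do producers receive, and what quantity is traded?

Demand slope: (235 − 255)/(8 − 3) = -4, so Qd = 267 − 4P.
Supply slope: (246 − 248)/(4 − 6) = 1, so Qs = P + 242.
Without the tax, 267 − 4P = P + 242 gives 5P = 25, so P* = €5 and Q* = 247.
With the tax collected from producers, supply shifts: Qs = (P − 4.5) + 242.
Solving gives Q = 243.4 with consumers paying €5.9 and producers receiving €1.4 (the €4.5 wedge).

Consumers pay €5.9; producers receive €1.4; quantity = 243.4.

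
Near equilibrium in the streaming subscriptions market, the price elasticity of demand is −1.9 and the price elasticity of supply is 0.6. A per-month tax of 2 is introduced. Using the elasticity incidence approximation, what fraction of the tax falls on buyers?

Incidence ratio: buyers' share ≈ εs / (εs + |εd|) = 0.6 / (0.6 + 1.9) = 0.24.
Supply is the less elastic side, so buyers bear the smaller share.

Buyers' share ≈ 0.24.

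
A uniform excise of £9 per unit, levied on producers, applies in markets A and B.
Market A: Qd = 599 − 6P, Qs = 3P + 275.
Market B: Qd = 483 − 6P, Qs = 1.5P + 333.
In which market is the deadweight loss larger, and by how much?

Market A, by £32.4.

Market A: pre-tax P* = £36, Q* = 383; post-tax Q = 365; deadweight loss = £81.
Market B: pre-tax P* = £20, Q* = 363; post-tax Q = 352.2; deadweight loss = £48.6.
Difference: £81 vs £48.6 → market A is larger by £32.4.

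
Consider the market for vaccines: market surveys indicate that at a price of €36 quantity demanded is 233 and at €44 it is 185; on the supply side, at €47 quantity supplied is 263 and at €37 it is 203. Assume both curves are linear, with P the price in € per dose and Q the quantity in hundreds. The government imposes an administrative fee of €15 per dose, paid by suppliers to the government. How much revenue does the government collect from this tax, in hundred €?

Tax revenue = €2550 hundred.

Demand slope: (185 − 233)/(44 − 36) = -6, so Qd = 449 − 6P.
Supply slope: (203 − 263)/(37 − 47) = 6, so Qs = 6P − 19.
Before the tax: set 449 − 6P = 6P − 19 → P* = €39, Q* = 215.
With the tax collected from suppliers, supply shifts: Qs = 6(P − 15) − 19.
Solving gives Q = 170 with buyers paying €46.5 and suppliers receiving €31.5 (the €15 wedge).
Revenue = t · Q = 15 · 170 = €2550.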